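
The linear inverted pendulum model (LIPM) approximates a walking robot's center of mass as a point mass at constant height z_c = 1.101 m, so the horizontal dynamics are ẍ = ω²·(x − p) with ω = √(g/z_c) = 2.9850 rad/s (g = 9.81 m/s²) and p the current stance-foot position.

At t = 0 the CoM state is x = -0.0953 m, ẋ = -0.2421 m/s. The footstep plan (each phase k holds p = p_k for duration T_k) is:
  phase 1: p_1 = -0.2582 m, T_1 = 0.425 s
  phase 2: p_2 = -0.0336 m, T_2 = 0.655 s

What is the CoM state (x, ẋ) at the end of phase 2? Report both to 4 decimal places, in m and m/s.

phase 1: p=-0.2582, T=0.425, ωT=1.268625, cosh=1.918589, sinh=1.637371; start (x,ẋ)=(-0.095300, -0.242100) → end (x,ẋ)=(-0.078462, 0.331692)
phase 2: p=-0.0336, T=0.655, ωT=1.955175, cosh=3.603348, sinh=3.461808; start (x,ẋ)=(-0.078462, 0.331692) → end (x,ẋ)=(0.189422, 0.731623)

x = 0.1894, ẋ = 0.7316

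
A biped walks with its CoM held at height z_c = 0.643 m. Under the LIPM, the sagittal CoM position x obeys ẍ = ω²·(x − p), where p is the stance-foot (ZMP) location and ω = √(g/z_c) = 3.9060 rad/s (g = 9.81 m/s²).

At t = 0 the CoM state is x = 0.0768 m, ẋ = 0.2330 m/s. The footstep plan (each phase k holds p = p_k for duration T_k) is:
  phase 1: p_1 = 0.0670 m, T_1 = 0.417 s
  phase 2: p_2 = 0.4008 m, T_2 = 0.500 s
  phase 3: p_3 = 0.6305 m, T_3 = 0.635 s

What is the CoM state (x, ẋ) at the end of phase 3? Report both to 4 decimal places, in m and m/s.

x = 0.0995, ẋ = -1.9829

phase 1: p=0.0670, T=0.417, ωT=1.628802, cosh=2.646964, sinh=2.450800; start (x,ẋ)=(0.076800, 0.233000) → end (x,ẋ)=(0.239135, 0.710556)
phase 2: p=0.4008, T=0.500, ωT=1.953000, cosh=3.595827, sinh=3.453979; start (x,ẋ)=(0.239135, 0.710556) → end (x,ẋ)=(0.447808, 0.373975)
phase 3: p=0.6305, T=0.635, ωT=2.480310, cosh=6.014342, sinh=5.930625; start (x,ẋ)=(0.447808, 0.373975) → end (x,ẋ)=(0.099545, -1.982860)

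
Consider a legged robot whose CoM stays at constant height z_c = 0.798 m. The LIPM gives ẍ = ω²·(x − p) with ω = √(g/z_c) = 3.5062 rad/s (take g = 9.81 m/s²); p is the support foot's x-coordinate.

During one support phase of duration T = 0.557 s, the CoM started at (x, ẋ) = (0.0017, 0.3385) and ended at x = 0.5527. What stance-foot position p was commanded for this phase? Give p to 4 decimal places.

ωT = 3.5062·0.557 = 1.952953; cosh(ωT) = 3.595666, sinh(ωT) = 3.453811
x(T) = p + (x₀−p)·cosh(ωT) + (ẋ₀/ω)·sinh(ωT) ⇒ p·(1 − cosh) = x(T) − x₀·cosh − (ẋ₀/ω)·sinh
numerator   = 0.5527 − (0.0017)·3.595666 − (0.3385/3.5062)·3.453811 = 0.213145
denominator = 1 − 3.595666 = -2.595666
p = 0.213145 / -2.595666 = -0.0821

p = -0.0821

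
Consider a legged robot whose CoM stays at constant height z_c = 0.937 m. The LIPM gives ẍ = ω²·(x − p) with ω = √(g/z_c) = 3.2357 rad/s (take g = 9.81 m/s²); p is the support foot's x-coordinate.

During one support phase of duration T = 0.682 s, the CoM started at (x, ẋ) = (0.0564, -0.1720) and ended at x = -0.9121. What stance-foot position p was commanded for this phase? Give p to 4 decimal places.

ωT = 3.2357·0.682 = 2.206747; cosh(ωT) = 4.598086, sinh(ωT) = 4.488028
x(T) = p + (x₀−p)·cosh(ωT) + (ẋ₀/ω)·sinh(ωT) ⇒ p·(1 − cosh) = x(T) − x₀·cosh − (ẋ₀/ω)·sinh
numerator   = -0.9121 − (0.0564)·4.598086 − (-0.1720/3.2357)·4.488028 = -0.932862
denominator = 1 − 4.598086 = -3.598086
p = -0.932862 / -3.598086 = 0.2593

p = 0.2593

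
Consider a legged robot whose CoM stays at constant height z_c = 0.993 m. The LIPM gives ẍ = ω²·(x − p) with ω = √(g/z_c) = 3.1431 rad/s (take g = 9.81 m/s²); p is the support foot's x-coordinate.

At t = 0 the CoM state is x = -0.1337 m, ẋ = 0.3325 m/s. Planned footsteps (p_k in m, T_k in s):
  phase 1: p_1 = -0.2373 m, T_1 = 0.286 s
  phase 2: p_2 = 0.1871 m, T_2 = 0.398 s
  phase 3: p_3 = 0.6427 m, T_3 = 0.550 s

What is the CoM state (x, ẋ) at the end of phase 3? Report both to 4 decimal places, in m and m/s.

x = 0.1944, ẋ = -1.0870

phase 1: p=-0.2373, T=0.286, ωT=0.898927, cosh=1.431985, sinh=1.024979; start (x,ẋ)=(-0.133700, 0.332500) → end (x,ẋ)=(0.019483, 0.809894)
phase 2: p=0.1871, T=0.398, ωT=1.250954, cosh=1.889953, sinh=1.603721; start (x,ẋ)=(0.019483, 0.809894) → end (x,ẋ)=(0.283549, 0.685764)
phase 3: p=0.6427, T=0.550, ωT=1.728705, cosh=2.905434, sinh=2.727920; start (x,ẋ)=(0.283549, 0.685764) → end (x,ẋ)=(0.194391, -1.086961)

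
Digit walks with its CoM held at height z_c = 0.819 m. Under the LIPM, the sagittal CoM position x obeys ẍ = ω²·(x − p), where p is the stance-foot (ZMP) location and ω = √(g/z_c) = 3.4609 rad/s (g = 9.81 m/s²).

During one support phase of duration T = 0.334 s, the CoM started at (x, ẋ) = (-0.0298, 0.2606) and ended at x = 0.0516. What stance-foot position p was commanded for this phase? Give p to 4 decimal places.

p = 0.0055

ωT = 3.4609·0.334 = 1.155941; cosh(ωT) = 1.745886, sinh(ωT) = 1.431124
x(T) = p + (x₀−p)·cosh(ωT) + (ẋ₀/ω)·sinh(ωT) ⇒ p·(1 − cosh) = x(T) − x₀·cosh − (ẋ₀/ω)·sinh
numerator   = 0.0516 − (-0.0298)·1.745886 − (0.2606/3.4609)·1.431124 = -0.004134
denominator = 1 − 1.745886 = -0.745886
p = -0.004134 / -0.745886 = 0.0055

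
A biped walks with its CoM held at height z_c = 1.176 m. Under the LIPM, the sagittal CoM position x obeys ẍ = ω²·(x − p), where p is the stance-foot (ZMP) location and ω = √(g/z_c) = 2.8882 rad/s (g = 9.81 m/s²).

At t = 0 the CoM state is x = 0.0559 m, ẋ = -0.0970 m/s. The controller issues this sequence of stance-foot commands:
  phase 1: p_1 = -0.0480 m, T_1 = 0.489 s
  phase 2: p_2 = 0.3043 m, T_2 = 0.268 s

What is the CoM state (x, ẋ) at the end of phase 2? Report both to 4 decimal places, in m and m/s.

x = 0.1618, ẋ = 0.0131

phase 1: p=-0.0480, T=0.489, ωT=1.412330, cosh=2.174542, sinh=1.930967; start (x,ẋ)=(0.055900, -0.097000) → end (x,ẋ)=(0.113084, 0.368522)
phase 2: p=0.3043, T=0.268, ωT=0.774038, cosh=1.314826, sinh=0.853678; start (x,ẋ)=(0.113084, 0.368522) → end (x,ẋ)=(0.161809, 0.013080)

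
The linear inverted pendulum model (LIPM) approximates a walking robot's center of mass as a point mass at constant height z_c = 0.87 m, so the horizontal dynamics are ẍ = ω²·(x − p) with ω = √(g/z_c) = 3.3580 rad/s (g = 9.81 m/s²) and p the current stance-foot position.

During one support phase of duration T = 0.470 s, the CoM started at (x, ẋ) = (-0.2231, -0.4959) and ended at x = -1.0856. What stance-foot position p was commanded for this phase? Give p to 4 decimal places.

ωT = 3.3580·0.470 = 1.578260; cosh(ωT) = 2.526425, sinh(ωT) = 2.320091
x(T) = p + (x₀−p)·cosh(ωT) + (ẋ₀/ω)·sinh(ωT) ⇒ p·(1 − cosh) = x(T) − x₀·cosh − (ẋ₀/ω)·sinh
numerator   = -1.0856 − (-0.2231)·2.526425 − (-0.4959/3.3580)·2.320091 = -0.179330
denominator = 1 − 2.526425 = -1.526425
p = -0.179330 / -1.526425 = 0.1175

p = 0.1175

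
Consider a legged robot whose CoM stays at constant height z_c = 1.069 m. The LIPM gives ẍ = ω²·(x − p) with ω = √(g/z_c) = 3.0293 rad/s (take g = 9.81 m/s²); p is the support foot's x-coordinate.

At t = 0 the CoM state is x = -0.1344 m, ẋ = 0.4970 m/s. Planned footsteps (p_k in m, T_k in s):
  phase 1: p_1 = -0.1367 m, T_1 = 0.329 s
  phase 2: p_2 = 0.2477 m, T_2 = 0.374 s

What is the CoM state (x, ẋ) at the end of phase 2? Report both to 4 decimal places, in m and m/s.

phase 1: p=-0.1367, T=0.329, ωT=0.996640, cosh=1.539140, sinh=1.170023; start (x,ẋ)=(-0.134400, 0.497000) → end (x,ẋ)=(0.058799, 0.773105)
phase 2: p=0.2477, T=0.374, ωT=1.132958, cosh=1.713453, sinh=1.391374; start (x,ẋ)=(0.058799, 0.773105) → end (x,ẋ)=(0.279118, 0.528482)

x = 0.2791, ẋ = 0.5285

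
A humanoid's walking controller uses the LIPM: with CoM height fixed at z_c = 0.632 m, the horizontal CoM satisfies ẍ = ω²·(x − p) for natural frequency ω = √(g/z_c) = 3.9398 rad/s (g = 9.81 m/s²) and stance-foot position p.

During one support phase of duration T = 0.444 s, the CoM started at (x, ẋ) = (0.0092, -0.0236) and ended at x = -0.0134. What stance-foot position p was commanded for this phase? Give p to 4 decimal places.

ωT = 3.9398·0.444 = 1.749271; cosh(ωT) = 2.962155, sinh(ωT) = 2.788255
x(T) = p + (x₀−p)·cosh(ωT) + (ẋ₀/ω)·sinh(ωT) ⇒ p·(1 − cosh) = x(T) − x₀·cosh − (ẋ₀/ω)·sinh
numerator   = -0.0134 − (0.0092)·2.962155 − (-0.0236/3.9398)·2.788255 = -0.023950
denominator = 1 − 2.962155 = -1.962155
p = -0.023950 / -1.962155 = 0.0122

p = 0.0122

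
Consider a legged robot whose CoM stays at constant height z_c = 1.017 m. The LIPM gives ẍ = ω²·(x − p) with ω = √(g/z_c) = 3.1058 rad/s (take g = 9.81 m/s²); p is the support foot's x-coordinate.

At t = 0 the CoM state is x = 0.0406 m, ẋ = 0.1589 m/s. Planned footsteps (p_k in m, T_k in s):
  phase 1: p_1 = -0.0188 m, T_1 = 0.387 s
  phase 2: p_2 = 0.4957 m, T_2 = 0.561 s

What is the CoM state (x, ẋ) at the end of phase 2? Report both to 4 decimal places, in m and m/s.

x = 0.0320, ẋ = -1.1618

phase 1: p=-0.0188, T=0.387, ωT=1.201945, cosh=1.813594, sinh=1.512985; start (x,ẋ)=(0.040600, 0.158900) → end (x,ẋ)=(0.166335, 0.567302)
phase 2: p=0.4957, T=0.561, ωT=1.742354, cosh=2.942939, sinh=2.767831; start (x,ẋ)=(0.166335, 0.567302) → end (x,ẋ)=(0.031969, -1.161790)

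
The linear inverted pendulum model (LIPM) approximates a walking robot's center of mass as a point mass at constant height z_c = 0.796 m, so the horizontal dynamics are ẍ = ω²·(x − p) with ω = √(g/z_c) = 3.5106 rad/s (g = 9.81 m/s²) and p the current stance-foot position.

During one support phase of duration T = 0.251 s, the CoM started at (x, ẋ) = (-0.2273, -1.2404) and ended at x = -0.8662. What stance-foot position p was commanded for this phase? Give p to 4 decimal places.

p = 0.4627

ωT = 3.5106·0.251 = 0.881161; cosh(ωT) = 1.414001, sinh(ωT) = 0.999699
x(T) = p + (x₀−p)·cosh(ωT) + (ẋ₀/ω)·sinh(ωT) ⇒ p·(1 − cosh) = x(T) − x₀·cosh − (ẋ₀/ω)·sinh
numerator   = -0.8662 − (-0.2273)·1.414001 − (-1.2404/3.5106)·0.999699 = -0.191574
denominator = 1 − 1.414001 = -0.414001
p = -0.191574 / -0.414001 = 0.4627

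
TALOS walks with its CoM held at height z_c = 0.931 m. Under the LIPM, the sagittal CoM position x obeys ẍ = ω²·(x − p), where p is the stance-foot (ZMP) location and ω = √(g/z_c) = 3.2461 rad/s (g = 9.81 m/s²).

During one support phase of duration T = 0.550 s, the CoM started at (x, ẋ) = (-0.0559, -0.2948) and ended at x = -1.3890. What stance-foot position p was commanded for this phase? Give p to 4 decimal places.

p = 0.4623

ωT = 3.2461·0.550 = 1.785355; cosh(ωT) = 3.064717, sinh(ωT) = 2.896979
x(T) = p + (x₀−p)·cosh(ωT) + (ẋ₀/ω)·sinh(ωT) ⇒ p·(1 − cosh) = x(T) − x₀·cosh − (ẋ₀/ω)·sinh
numerator   = -1.3890 − (-0.0559)·3.064717 − (-0.2948/3.2461)·2.896979 = -0.954588
denominator = 1 − 3.064717 = -2.064717
p = -0.954588 / -2.064717 = 0.4623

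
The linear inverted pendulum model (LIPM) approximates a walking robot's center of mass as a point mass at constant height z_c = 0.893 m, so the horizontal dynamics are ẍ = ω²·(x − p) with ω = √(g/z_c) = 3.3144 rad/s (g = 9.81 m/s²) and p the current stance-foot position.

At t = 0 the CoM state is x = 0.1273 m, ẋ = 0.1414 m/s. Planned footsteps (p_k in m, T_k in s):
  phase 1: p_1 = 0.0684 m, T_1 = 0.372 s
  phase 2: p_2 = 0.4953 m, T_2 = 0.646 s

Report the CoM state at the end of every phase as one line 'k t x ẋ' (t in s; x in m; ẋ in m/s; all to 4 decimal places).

phase 1: p=0.0684, T=0.372, ωT=1.232957, cosh=1.861395, sinh=1.569965; start (x,ẋ)=(0.127300, 0.141400) → end (x,ẋ)=(0.245015, 0.569687)
phase 2: p=0.4953, T=0.646, ωT=2.141102, cosh=4.313169, sinh=4.195644; start (x,ẋ)=(0.245015, 0.569687) → end (x,ẋ)=(0.136934, -1.023324)

1 0.3720 0.2450 0.5697
2 1.0180 0.1369 -1.0233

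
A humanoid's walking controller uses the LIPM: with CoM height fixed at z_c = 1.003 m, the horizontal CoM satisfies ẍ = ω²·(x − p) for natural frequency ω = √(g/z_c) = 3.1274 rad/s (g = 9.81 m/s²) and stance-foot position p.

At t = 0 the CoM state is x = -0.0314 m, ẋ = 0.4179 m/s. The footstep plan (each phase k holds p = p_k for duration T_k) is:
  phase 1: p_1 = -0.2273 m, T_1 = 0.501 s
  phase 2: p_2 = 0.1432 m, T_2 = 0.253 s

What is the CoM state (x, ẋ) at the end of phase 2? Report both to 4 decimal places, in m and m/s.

phase 1: p=-0.2273, T=0.501, ωT=1.566827, cosh=2.500065, sinh=2.291358; start (x,ẋ)=(-0.031400, 0.417900) → end (x,ẋ)=(0.568646, 2.448595)
phase 2: p=0.1432, T=0.253, ωT=0.791232, cosh=1.329700, sinh=0.876414; start (x,ẋ)=(0.568646, 2.448595) → end (x,ẋ)=(1.395103, 4.422000)

x = 1.3951, ẋ = 4.4220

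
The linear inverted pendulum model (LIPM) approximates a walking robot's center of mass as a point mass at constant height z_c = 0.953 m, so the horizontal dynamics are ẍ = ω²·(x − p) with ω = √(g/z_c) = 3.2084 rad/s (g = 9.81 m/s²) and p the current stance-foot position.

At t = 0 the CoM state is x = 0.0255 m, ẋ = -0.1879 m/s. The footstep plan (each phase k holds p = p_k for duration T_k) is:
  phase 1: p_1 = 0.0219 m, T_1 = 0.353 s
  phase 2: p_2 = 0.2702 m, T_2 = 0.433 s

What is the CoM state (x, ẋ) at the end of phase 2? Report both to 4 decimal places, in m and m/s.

x = -0.5985, ẋ = -2.6046

phase 1: p=0.0219, T=0.353, ωT=1.132565, cosh=1.712907, sinh=1.390701; start (x,ẋ)=(0.025500, -0.187900) → end (x,ẋ)=(-0.053380, -0.305792)
phase 2: p=0.2702, T=0.433, ωT=1.389237, cosh=2.130527, sinh=1.881262; start (x,ẋ)=(-0.053380, -0.305792) → end (x,ẋ)=(-0.598499, -2.604575)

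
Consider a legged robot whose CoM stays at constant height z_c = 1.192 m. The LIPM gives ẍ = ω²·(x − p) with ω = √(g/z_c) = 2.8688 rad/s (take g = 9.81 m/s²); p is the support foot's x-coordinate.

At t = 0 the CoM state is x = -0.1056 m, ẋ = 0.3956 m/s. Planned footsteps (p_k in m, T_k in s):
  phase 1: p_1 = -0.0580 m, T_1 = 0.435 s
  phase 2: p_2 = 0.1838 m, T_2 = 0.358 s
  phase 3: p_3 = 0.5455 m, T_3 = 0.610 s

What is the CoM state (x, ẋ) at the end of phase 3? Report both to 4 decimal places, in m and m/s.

phase 1: p=-0.0580, T=0.435, ωT=1.247928, cosh=1.885109, sinh=1.598010; start (x,ẋ)=(-0.105600, 0.395600) → end (x,ẋ)=(0.072630, 0.527533)
phase 2: p=0.1838, T=0.358, ωT=1.027030, cosh=1.575414, sinh=1.217346; start (x,ẋ)=(0.072630, 0.527533) → end (x,ẋ)=(0.232515, 0.442842)
phase 3: p=0.5455, T=0.610, ωT=1.749968, cosh=2.964099, sinh=2.790320; start (x,ẋ)=(0.232515, 0.442842) → end (x,ẋ)=(0.048508, -1.192778)

x = 0.0485, ẋ = -1.1928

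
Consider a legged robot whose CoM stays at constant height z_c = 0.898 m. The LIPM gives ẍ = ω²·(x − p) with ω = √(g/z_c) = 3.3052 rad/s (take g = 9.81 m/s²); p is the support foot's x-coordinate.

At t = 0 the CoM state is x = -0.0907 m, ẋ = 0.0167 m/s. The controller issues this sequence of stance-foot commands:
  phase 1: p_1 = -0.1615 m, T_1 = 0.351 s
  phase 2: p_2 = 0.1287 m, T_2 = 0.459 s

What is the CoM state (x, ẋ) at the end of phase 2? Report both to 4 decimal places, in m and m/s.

phase 1: p=-0.1615, T=0.351, ωT=1.160125, cosh=1.751890, sinh=1.438443; start (x,ẋ)=(-0.090700, 0.016700) → end (x,ẋ)=(-0.030198, 0.365864)
phase 2: p=0.1287, T=0.459, ωT=1.517087, cosh=2.389137, sinh=2.169787; start (x,ẋ)=(-0.030198, 0.365864) → end (x,ẋ)=(-0.010749, -0.265453)

x = -0.0107, ẋ = -0.2655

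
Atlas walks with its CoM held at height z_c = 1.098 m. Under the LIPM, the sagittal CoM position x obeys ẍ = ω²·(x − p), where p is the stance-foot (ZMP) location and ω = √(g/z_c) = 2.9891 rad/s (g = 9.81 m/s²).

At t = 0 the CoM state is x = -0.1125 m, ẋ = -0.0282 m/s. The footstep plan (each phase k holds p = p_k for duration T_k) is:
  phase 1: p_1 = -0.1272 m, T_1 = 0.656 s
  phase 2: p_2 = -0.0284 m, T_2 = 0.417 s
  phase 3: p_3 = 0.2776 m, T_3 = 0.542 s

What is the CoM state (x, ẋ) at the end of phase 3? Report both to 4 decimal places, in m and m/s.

x = -1.0680, ẋ = -3.8250

phase 1: p=-0.1272, T=0.656, ωT=1.960850, cosh=3.623050, sinh=3.482311; start (x,ẋ)=(-0.112500, -0.028200) → end (x,ẋ)=(-0.106794, 0.050842)
phase 2: p=-0.0284, T=0.417, ωT=1.246455, cosh=1.882756, sinh=1.595234; start (x,ẋ)=(-0.106794, 0.050842) → end (x,ẋ)=(-0.148864, -0.278085)
phase 3: p=0.2776, T=0.542, ωT=1.620092, cosh=2.625718, sinh=2.427838; start (x,ẋ)=(-0.148864, -0.278085) → end (x,ẋ)=(-1.068043, -3.825043)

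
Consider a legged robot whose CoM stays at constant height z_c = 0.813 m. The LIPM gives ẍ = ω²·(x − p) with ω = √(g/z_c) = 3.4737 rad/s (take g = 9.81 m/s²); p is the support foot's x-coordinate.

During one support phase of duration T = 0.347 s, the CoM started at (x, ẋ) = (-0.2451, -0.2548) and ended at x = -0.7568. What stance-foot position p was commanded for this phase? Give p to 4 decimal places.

ωT = 3.4737·0.347 = 1.205374; cosh(ωT) = 1.818793, sinh(ωT) = 1.519213
x(T) = p + (x₀−p)·cosh(ωT) + (ẋ₀/ω)·sinh(ωT) ⇒ p·(1 − cosh) = x(T) − x₀·cosh − (ẋ₀/ω)·sinh
numerator   = -0.7568 − (-0.2451)·1.818793 − (-0.2548/3.4737)·1.519213 = -0.199578
denominator = 1 − 1.818793 = -0.818793
p = -0.199578 / -0.818793 = 0.2437

p = 0.2437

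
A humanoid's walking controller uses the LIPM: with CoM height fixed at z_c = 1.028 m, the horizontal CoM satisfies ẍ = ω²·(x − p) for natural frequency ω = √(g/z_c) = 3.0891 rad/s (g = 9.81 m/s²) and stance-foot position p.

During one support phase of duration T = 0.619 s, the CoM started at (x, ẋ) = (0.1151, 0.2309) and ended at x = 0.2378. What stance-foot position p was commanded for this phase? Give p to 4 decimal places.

p = 0.1658

ωT = 3.0891·0.619 = 1.912153; cosh(ωT) = 3.457703, sinh(ωT) = 3.309941
x(T) = p + (x₀−p)·cosh(ωT) + (ẋ₀/ω)·sinh(ωT) ⇒ p·(1 − cosh) = x(T) − x₀·cosh − (ẋ₀/ω)·sinh
numerator   = 0.2378 − (0.1151)·3.457703 − (0.2309/3.0891)·3.309941 = -0.407589
denominator = 1 − 3.457703 = -2.457703
p = -0.407589 / -2.457703 = 0.1658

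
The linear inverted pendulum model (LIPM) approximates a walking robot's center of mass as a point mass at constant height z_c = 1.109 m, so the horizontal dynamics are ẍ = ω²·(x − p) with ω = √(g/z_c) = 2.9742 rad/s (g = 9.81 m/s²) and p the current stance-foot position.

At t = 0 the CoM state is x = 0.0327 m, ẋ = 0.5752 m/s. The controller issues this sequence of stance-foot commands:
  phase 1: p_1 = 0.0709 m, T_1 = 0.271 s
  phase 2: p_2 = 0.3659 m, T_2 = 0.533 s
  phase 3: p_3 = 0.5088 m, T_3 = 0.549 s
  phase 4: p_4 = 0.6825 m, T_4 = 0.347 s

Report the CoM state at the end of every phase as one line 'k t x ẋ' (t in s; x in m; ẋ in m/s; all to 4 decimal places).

1 0.2710 0.1929 0.6706
2 0.8040 0.4531 0.5023
3 1.3530 0.7766 0.9270
4 1.7000 1.2132 1.8090

phase 1: p=0.0709, T=0.271, ωT=0.806008, cosh=1.342795, sinh=0.896158; start (x,ẋ)=(0.032700, 0.575200) → end (x,ẋ)=(0.192919, 0.670559)
phase 2: p=0.3659, T=0.533, ωT=1.585249, cosh=2.542701, sinh=2.337804; start (x,ẋ)=(0.192919, 0.670559) → end (x,ẋ)=(0.453139, 0.502278)
phase 3: p=0.5088, T=0.549, ωT=1.632836, cosh=2.656872, sinh=2.461497; start (x,ẋ)=(0.453139, 0.502278) → end (x,ẋ)=(0.776610, 0.926998)
phase 4: p=0.6825, T=0.347, ωT=1.032047, cosh=1.581542, sinh=1.225265; start (x,ẋ)=(0.776610, 0.926998) → end (x,ẋ)=(1.213230, 1.809041)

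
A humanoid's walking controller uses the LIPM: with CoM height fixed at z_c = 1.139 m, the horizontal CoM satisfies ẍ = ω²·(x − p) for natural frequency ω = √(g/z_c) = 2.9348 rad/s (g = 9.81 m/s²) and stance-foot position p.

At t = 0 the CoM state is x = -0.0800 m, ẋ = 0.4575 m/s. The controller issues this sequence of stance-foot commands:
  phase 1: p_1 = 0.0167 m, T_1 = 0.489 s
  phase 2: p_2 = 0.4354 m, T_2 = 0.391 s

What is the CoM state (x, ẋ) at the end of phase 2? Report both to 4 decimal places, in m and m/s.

x = 0.0915, ẋ = -0.5633

phase 1: p=0.0167, T=0.489, ωT=1.435117, cosh=2.219112, sinh=1.981025; start (x,ẋ)=(-0.080000, 0.457500) → end (x,ẋ)=(0.110930, 0.453039)
phase 2: p=0.4354, T=0.391, ωT=1.147507, cosh=1.733878, sinh=1.416451; start (x,ẋ)=(0.110930, 0.453039) → end (x,ẋ)=(0.091463, -0.563309)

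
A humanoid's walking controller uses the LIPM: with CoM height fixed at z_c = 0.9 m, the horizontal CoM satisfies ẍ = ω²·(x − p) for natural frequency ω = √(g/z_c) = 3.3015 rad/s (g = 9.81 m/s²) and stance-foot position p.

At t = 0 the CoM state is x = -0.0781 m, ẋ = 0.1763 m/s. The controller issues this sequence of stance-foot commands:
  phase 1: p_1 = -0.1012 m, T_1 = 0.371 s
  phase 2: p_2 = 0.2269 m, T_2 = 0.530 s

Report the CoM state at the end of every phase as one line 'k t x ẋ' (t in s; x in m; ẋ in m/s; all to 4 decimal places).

1 0.3710 0.0245 0.4445
2 0.9010 0.0028 -0.5465

phase 1: p=-0.1012, T=0.371, ωT=1.224857, cosh=1.848739, sinh=1.554939; start (x,ẋ)=(-0.078100, 0.176300) → end (x,ẋ)=(0.024540, 0.444520)
phase 2: p=0.2269, T=0.530, ωT=1.749795, cosh=2.963616, sinh=2.789807; start (x,ẋ)=(0.024540, 0.444520) → end (x,ẋ)=(0.002806, -0.546465)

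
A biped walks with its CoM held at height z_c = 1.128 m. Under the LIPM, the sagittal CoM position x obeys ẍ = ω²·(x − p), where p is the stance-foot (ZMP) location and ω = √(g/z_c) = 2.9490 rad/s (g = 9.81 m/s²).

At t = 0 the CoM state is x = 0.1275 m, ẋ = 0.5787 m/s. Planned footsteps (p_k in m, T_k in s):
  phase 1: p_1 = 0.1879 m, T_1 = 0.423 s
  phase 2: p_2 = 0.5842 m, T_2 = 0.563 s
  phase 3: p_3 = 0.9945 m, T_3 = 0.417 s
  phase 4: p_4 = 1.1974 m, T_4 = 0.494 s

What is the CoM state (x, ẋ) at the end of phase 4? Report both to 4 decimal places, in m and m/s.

phase 1: p=0.1879, T=0.423, ωT=1.247427, cosh=1.884308, sinh=1.597065; start (x,ẋ)=(0.127500, 0.578700) → end (x,ẋ)=(0.387490, 0.805981)
phase 2: p=0.5842, T=0.563, ωT=1.660287, cosh=2.725452, sinh=2.535368; start (x,ẋ)=(0.387490, 0.805981) → end (x,ẋ)=(0.741007, 0.725897)
phase 3: p=0.9945, T=0.417, ωT=1.229733, cosh=1.856343, sinh=1.563973; start (x,ẋ)=(0.741007, 0.725897) → end (x,ẋ)=(0.908903, 0.178366)
phase 4: p=1.1974, T=0.494, ωT=1.456806, cosh=2.262604, sinh=2.029625; start (x,ẋ)=(0.908903, 0.178366) → end (x,ẋ)=(0.667404, -1.323189)

x = 0.6674, ẋ = -1.3232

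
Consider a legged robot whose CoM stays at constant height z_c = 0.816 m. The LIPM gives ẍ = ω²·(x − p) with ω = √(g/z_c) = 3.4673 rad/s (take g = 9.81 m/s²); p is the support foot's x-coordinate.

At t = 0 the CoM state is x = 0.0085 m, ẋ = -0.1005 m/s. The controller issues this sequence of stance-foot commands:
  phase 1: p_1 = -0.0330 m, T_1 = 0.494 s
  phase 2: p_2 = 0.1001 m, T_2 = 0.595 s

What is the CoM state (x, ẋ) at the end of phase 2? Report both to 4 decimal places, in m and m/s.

x = -0.1582, ẋ = -0.8427

phase 1: p=-0.0330, T=0.494, ωT=1.712846, cosh=2.862536, sinh=2.682184; start (x,ẋ)=(0.008500, -0.100500) → end (x,ẋ)=(0.008052, 0.098263)
phase 2: p=0.1001, T=0.595, ωT=2.063043, cosh=3.998476, sinh=3.871409; start (x,ẋ)=(0.008052, 0.098263) → end (x,ẋ)=(-0.158237, -0.842692)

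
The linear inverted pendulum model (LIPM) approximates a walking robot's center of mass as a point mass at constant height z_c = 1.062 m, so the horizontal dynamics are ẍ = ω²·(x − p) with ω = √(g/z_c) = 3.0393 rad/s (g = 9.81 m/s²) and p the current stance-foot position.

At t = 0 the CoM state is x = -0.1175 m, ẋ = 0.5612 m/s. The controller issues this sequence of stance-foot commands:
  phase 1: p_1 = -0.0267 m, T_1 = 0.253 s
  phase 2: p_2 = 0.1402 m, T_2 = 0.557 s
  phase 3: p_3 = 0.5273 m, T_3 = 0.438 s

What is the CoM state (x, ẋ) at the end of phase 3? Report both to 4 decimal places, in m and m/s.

x = 0.1023, ẋ = -0.9374

phase 1: p=-0.0267, T=0.253, ωT=0.768943, cosh=1.310494, sinh=0.846991; start (x,ẋ)=(-0.117500, 0.561200) → end (x,ẋ)=(0.010702, 0.501706)
phase 2: p=0.1402, T=0.557, ωT=1.692890, cosh=2.809577, sinh=2.625590; start (x,ẋ)=(0.010702, 0.501706) → end (x,ẋ)=(0.209780, 0.376195)
phase 3: p=0.5273, T=0.438, ωT=1.331213, cosh=2.024895, sinh=1.760739; start (x,ẋ)=(0.209780, 0.376195) → end (x,ẋ)=(0.102294, -0.937426)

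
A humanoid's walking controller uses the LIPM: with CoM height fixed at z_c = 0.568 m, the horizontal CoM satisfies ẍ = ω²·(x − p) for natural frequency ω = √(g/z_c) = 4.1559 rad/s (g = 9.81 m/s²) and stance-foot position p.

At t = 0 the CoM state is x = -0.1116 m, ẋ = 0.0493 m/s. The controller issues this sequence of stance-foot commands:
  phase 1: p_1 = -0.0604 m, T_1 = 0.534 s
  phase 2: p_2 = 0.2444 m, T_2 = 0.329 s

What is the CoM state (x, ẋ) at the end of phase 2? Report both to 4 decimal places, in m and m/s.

phase 1: p=-0.0604, T=0.534, ωT=2.219251, cosh=4.654562, sinh=4.545871; start (x,ẋ)=(-0.111600, 0.049300) → end (x,ẋ)=(-0.244787, -0.737810)
phase 2: p=0.2444, T=0.329, ωT=1.367291, cosh=2.089750, sinh=1.834954; start (x,ẋ)=(-0.244787, -0.737810) → end (x,ẋ)=(-1.103645, -5.272327)

x = -1.1036, ẋ = -5.2723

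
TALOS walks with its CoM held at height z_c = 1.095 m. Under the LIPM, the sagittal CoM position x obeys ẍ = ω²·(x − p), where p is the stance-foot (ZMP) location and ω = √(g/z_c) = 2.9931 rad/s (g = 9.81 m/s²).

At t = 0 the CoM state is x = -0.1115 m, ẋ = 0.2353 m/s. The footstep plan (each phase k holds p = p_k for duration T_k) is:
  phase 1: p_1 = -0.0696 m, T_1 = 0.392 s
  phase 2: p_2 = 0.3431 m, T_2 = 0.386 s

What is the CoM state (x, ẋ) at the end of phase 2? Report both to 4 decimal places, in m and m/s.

phase 1: p=-0.0696, T=0.392, ωT=1.173295, cosh=1.770987, sinh=1.461641; start (x,ẋ)=(-0.111500, 0.235300) → end (x,ẋ)=(-0.028899, 0.233407)
phase 2: p=0.3431, T=0.386, ωT=1.155337, cosh=1.745022, sinh=1.430070; start (x,ẋ)=(-0.028899, 0.233407) → end (x,ẋ)=(-0.194526, -1.184981)

x = -0.1945, ẋ = -1.1850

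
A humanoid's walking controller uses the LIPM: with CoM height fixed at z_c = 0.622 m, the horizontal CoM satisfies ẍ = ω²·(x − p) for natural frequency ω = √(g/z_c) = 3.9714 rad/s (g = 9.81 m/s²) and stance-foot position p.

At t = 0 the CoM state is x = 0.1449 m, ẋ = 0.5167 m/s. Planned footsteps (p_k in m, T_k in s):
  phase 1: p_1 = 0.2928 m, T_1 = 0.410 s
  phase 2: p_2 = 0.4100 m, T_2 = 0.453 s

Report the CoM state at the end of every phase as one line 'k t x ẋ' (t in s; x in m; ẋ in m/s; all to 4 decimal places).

1 0.4100 0.2202 -0.0717
2 0.8630 -0.2324 -2.4382

phase 1: p=0.2928, T=0.410, ωT=1.628274, cosh=2.645671, sinh=2.449402; start (x,ẋ)=(0.144900, 0.516700) → end (x,ẋ)=(0.220185, -0.071688)
phase 2: p=0.4100, T=0.453, ωT=1.799044, cosh=3.104662, sinh=2.939206; start (x,ẋ)=(0.220185, -0.071688) → end (x,ẋ)=(-0.232366, -2.438226)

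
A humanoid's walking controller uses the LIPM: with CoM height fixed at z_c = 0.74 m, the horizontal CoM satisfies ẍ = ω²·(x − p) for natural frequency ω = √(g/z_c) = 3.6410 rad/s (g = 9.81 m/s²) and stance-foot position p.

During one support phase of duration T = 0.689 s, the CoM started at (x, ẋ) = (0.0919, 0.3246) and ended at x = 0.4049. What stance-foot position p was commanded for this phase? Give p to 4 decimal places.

ωT = 3.6410·0.689 = 2.508649; cosh(ωT) = 6.184848, sinh(ωT) = 6.103470
x(T) = p + (x₀−p)·cosh(ωT) + (ẋ₀/ω)·sinh(ωT) ⇒ p·(1 − cosh) = x(T) − x₀·cosh − (ẋ₀/ω)·sinh
numerator   = 0.4049 − (0.0919)·6.184848 − (0.3246/3.6410)·6.103470 = -0.707620
denominator = 1 − 6.184848 = -5.184848
p = -0.707620 / -5.184848 = 0.1365

p = 0.1365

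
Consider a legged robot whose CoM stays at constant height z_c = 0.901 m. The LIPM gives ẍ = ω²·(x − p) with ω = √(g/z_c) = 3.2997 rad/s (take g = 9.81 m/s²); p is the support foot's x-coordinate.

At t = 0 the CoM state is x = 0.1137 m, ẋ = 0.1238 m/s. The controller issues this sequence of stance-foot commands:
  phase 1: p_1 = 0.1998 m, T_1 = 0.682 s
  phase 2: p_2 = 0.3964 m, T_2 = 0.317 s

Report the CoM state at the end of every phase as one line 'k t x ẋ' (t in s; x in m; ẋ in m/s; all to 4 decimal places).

1 0.6820 -0.0373 -0.7393
2 0.9990 -0.5764 -2.9670

phase 1: p=0.1998, T=0.682, ωT=2.250395, cosh=4.798423, sinh=4.693065; start (x,ẋ)=(0.113700, 0.123800) → end (x,ẋ)=(-0.037267, -0.739275)
phase 2: p=0.3964, T=0.317, ωT=1.046005, cosh=1.598798, sinh=1.247459; start (x,ẋ)=(-0.037267, -0.739275) → end (x,ẋ)=(-0.576431, -2.967030)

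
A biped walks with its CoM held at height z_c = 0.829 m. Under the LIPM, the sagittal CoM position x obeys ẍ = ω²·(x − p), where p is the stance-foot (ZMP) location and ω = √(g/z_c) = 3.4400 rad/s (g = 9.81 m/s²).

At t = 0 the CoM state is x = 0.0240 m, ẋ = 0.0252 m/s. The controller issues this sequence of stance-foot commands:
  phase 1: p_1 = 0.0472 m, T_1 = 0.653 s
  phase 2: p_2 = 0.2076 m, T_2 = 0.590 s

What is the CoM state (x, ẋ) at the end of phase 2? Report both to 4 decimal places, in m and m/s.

phase 1: p=0.0472, T=0.653, ωT=2.246320, cosh=4.779336, sinh=4.673549; start (x,ẋ)=(0.024000, 0.025200) → end (x,ẋ)=(-0.029444, -0.252547)
phase 2: p=0.2076, T=0.590, ωT=2.029600, cosh=3.871215, sinh=3.739827; start (x,ẋ)=(-0.029444, -0.252547) → end (x,ẋ)=(-0.984608, -4.027239)

x = -0.9846, ẋ = -4.0272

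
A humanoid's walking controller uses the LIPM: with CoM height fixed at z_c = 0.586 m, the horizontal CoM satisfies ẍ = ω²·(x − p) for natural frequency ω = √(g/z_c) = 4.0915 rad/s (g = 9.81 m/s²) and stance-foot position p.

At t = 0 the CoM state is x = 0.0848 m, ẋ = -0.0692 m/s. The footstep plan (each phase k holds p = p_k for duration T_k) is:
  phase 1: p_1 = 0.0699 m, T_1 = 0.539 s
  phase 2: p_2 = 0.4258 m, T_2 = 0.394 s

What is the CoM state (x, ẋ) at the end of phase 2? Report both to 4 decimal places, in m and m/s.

phase 1: p=0.0699, T=0.539, ωT=2.205319, cosh=4.591678, sinh=4.481463; start (x,ẋ)=(0.084800, -0.069200) → end (x,ẋ)=(0.062521, -0.044539)
phase 2: p=0.4258, T=0.394, ωT=1.612051, cosh=2.606280, sinh=2.406802; start (x,ẋ)=(0.062521, -0.044539) → end (x,ẋ)=(-0.547208, -3.693451)

x = -0.5472, ẋ = -3.6935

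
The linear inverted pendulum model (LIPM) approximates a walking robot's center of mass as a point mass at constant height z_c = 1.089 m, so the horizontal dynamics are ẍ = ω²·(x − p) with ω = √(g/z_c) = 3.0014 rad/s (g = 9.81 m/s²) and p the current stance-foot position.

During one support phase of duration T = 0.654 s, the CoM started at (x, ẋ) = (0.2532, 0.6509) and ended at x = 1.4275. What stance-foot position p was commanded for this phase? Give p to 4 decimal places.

p = 0.0945

ωT = 3.0014·0.654 = 1.962916; cosh(ωT) = 3.630252, sinh(ωT) = 3.489804
x(T) = p + (x₀−p)·cosh(ωT) + (ẋ₀/ω)·sinh(ωT) ⇒ p·(1 − cosh) = x(T) − x₀·cosh − (ẋ₀/ω)·sinh
numerator   = 1.4275 − (0.2532)·3.630252 − (0.6509/3.0014)·3.489804 = -0.248498
denominator = 1 − 3.630252 = -2.630252
p = -0.248498 / -2.630252 = 0.0945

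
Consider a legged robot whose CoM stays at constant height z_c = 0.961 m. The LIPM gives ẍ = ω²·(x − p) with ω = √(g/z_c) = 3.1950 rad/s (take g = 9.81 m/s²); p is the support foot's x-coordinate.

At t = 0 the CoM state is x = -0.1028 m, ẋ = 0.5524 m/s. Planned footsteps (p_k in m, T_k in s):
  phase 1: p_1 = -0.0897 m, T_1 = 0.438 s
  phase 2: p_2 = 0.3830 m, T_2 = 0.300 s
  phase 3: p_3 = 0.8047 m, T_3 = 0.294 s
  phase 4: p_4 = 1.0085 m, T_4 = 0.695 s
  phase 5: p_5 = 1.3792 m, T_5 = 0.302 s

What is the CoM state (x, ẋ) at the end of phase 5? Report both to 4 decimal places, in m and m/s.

x = -0.5853, ẋ = -5.7665

phase 1: p=-0.0897, T=0.438, ωT=1.399410, cosh=2.149775, sinh=1.903033; start (x,ẋ)=(-0.102800, 0.552400) → end (x,ẋ)=(0.211163, 1.107885)
phase 2: p=0.3830, T=0.300, ωT=0.958500, cosh=1.495625, sinh=1.112157; start (x,ẋ)=(0.211163, 1.107885) → end (x,ẋ)=(0.511644, 1.046385)
phase 3: p=0.8047, T=0.294, ωT=0.939330, cosh=1.474578, sinh=1.083689; start (x,ẋ)=(0.511644, 1.046385) → end (x,ẋ)=(0.727481, 0.528303)
phase 4: p=1.0085, T=0.695, ωT=2.220525, cosh=4.660359, sinh=4.551807; start (x,ẋ)=(0.727481, 0.528303) → end (x,ẋ)=(0.451507, -1.624780)
phase 5: p=1.3792, T=0.302, ωT=0.964890, cosh=1.502762, sinh=1.121737; start (x,ẋ)=(0.451507, -1.624780) → end (x,ẋ)=(-0.585348, -5.766463)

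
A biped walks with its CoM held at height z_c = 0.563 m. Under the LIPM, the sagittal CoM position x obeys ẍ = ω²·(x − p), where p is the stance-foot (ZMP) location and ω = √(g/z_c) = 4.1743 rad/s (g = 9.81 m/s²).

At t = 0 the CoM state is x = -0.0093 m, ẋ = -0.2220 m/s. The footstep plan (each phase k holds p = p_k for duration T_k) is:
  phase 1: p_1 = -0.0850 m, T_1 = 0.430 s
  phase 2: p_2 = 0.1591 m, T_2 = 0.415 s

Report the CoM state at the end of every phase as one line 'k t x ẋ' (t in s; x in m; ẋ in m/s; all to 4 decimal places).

phase 1: p=-0.0850, T=0.430, ωT=1.794949, cosh=3.092652, sinh=2.926516; start (x,ẋ)=(-0.009300, -0.222000) → end (x,ẋ)=(-0.006526, 0.238194)
phase 2: p=0.1591, T=0.415, ωT=1.732334, cosh=2.915354, sinh=2.738483; start (x,ẋ)=(-0.006526, 0.238194) → end (x,ẋ)=(-0.167495, -1.198890)

1 0.4300 -0.0065 0.2382
2 0.8450 -0.1675 -1.1989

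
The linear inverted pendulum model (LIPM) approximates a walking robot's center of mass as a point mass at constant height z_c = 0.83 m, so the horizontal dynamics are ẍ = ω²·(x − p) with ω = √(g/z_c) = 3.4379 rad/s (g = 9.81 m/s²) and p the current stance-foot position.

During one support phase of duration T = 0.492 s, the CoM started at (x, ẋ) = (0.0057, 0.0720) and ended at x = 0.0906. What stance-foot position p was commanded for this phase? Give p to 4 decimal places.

ωT = 3.4379·0.492 = 1.691447; cosh(ωT) = 2.805790, sinh(ωT) = 2.621537
x(T) = p + (x₀−p)·cosh(ωT) + (ẋ₀/ω)·sinh(ωT) ⇒ p·(1 − cosh) = x(T) − x₀·cosh − (ẋ₀/ω)·sinh
numerator   = 0.0906 − (0.0057)·2.805790 − (0.0720/3.4379)·2.621537 = 0.019704
denominator = 1 − 2.805790 = -1.805790
p = 0.019704 / -1.805790 = -0.0109

p = -0.0109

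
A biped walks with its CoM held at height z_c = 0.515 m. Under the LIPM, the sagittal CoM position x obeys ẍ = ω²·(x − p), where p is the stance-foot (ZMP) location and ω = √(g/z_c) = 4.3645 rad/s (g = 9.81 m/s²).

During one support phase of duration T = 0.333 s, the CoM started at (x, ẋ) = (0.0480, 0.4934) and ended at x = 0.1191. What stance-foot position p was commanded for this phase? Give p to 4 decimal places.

p = 0.1734

ωT = 4.3645·0.333 = 1.453378; cosh(ωT) = 2.255660, sinh(ωT) = 2.021881
x(T) = p + (x₀−p)·cosh(ωT) + (ẋ₀/ω)·sinh(ωT) ⇒ p·(1 − cosh) = x(T) − x₀·cosh − (ẋ₀/ω)·sinh
numerator   = 0.1191 − (0.0480)·2.255660 − (0.4934/4.3645)·2.021881 = -0.217742
denominator = 1 − 2.255660 = -1.255660
p = -0.217742 / -1.255660 = 0.1734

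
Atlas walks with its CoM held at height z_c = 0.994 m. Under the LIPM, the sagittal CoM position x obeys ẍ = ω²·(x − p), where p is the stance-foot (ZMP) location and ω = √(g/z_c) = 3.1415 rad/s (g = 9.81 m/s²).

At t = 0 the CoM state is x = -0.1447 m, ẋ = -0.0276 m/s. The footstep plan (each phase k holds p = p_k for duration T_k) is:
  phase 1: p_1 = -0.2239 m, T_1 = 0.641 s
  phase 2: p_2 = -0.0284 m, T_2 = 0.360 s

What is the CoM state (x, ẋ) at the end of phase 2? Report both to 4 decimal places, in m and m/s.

x = 0.4563, ẋ = 1.7089

phase 1: p=-0.2239, T=0.641, ωT=2.013702, cosh=3.812244, sinh=3.678750; start (x,ẋ)=(-0.144700, -0.027600) → end (x,ẋ)=(0.045710, 0.810080)
phase 2: p=-0.0284, T=0.360, ωT=1.130940, cosh=1.710649, sinh=1.387919; start (x,ẋ)=(0.045710, 0.810080) → end (x,ẋ)=(0.456270, 1.708892)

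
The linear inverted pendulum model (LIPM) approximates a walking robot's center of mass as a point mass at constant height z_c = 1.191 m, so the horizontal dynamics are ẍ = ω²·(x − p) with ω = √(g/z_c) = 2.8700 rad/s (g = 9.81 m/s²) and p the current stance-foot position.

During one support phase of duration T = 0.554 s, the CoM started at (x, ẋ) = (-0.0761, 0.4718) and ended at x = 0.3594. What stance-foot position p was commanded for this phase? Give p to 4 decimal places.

ωT = 2.8700·0.554 = 1.589980; cosh(ωT) = 2.553790, sinh(ωT) = 2.349861
x(T) = p + (x₀−p)·cosh(ωT) + (ẋ₀/ω)·sinh(ωT) ⇒ p·(1 − cosh) = x(T) − x₀·cosh − (ẋ₀/ω)·sinh
numerator   = 0.3594 − (-0.0761)·2.553790 − (0.4718/2.8700)·2.349861 = 0.167449
denominator = 1 − 2.553790 = -1.553790
p = 0.167449 / -1.553790 = -0.1078

p = -0.1078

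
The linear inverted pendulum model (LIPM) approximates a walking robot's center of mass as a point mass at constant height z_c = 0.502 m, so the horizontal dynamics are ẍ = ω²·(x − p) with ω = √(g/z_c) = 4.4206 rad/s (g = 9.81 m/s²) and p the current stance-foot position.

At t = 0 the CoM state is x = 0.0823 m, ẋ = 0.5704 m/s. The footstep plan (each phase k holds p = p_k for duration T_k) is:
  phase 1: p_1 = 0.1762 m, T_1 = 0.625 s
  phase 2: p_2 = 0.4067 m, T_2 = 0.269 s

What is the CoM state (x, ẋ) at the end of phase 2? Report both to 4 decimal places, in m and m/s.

x = 0.9051, ẋ = 2.5324

phase 1: p=0.1762, T=0.625, ωT=2.762875, cosh=7.954221, sinh=7.891111; start (x,ẋ)=(0.082300, 0.570400) → end (x,ẋ)=(0.447507, 1.261532)
phase 2: p=0.4067, T=0.269, ωT=1.189141, cosh=1.794371, sinh=1.489889; start (x,ẋ)=(0.447507, 1.261532) → end (x,ẋ)=(0.905100, 2.532417)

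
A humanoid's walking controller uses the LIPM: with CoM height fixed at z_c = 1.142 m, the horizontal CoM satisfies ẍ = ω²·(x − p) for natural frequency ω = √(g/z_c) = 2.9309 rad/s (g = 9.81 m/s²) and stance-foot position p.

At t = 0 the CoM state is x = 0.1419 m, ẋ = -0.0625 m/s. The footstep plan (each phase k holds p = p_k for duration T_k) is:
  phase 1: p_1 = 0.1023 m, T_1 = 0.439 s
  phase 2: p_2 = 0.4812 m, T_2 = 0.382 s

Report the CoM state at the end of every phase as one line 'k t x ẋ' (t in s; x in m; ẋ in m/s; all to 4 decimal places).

1 0.4390 0.1438 0.0723
2 0.8210 -0.0569 -1.2308

phase 1: p=0.1023, T=0.439, ωT=1.286665, cosh=1.948441, sinh=1.672251; start (x,ẋ)=(0.141900, -0.062500) → end (x,ẋ)=(0.143798, 0.072310)
phase 2: p=0.4812, T=0.382, ωT=1.119604, cosh=1.695025, sinh=1.368616; start (x,ẋ)=(0.143798, 0.072310) → end (x,ẋ)=(-0.056938, -1.230844)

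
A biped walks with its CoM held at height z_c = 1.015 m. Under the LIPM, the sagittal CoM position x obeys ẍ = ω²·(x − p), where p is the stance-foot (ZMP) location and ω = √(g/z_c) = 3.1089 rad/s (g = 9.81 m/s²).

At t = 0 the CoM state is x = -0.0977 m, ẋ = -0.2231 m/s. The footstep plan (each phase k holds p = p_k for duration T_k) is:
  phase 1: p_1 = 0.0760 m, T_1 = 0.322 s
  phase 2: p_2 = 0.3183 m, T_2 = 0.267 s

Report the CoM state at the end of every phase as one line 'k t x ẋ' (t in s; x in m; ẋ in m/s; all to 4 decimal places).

1 0.3220 -0.2767 -0.9801
2 0.5890 -0.7865 -3.0555

phase 1: p=0.0760, T=0.322, ωT=1.001066, cosh=1.544334, sinh=1.176846; start (x,ẋ)=(-0.097700, -0.223100) → end (x,ẋ)=(-0.276703, -0.980057)
phase 2: p=0.3183, T=0.267, ωT=0.830076, cosh=1.364755, sinh=0.928739; start (x,ẋ)=(-0.276703, -0.980057) → end (x,ẋ)=(-0.786511, -3.055524)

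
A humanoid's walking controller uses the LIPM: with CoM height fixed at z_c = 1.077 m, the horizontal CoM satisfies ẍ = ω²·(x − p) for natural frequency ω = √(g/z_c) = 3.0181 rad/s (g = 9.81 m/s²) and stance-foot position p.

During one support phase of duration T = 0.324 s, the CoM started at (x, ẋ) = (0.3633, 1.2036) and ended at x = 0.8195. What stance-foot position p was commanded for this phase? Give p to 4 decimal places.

p = 0.3613

ωT = 3.0181·0.324 = 0.977864; cosh(ωT) = 1.517443, sinh(ωT) = 1.141329
x(T) = p + (x₀−p)·cosh(ωT) + (ẋ₀/ω)·sinh(ωT) ⇒ p·(1 − cosh) = x(T) − x₀·cosh − (ẋ₀/ω)·sinh
numerator   = 0.8195 − (0.3633)·1.517443 − (1.2036/3.0181)·1.141329 = -0.186942
denominator = 1 − 1.517443 = -0.517443
p = -0.186942 / -0.517443 = 0.3613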